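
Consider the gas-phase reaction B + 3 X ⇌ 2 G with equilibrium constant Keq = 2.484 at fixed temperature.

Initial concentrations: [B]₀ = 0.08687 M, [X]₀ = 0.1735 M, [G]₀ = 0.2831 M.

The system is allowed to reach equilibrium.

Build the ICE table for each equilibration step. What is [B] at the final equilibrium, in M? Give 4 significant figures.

Q₀ = 176.6 vs Keq = 2.484 ⇒ Q>K, reverse
Step 1:
                  B         X         G
  init      0.08687    0.1735    0.2831
  Δ         0.06877    0.2063   -0.1375
  eq         0.1556    0.3798    0.1456
  solve Keq expr → x = -0.06877; check Q = 2.484

[B]_eq = 0.1556 M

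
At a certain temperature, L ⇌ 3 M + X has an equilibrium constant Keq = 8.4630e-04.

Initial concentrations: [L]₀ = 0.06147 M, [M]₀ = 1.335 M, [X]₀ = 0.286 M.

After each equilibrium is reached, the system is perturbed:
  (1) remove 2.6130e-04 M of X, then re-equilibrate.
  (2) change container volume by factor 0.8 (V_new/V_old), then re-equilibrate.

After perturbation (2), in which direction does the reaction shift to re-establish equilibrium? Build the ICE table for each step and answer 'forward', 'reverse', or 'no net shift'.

Q₀ = 11.07 vs Keq = 8.4630e-04 ⇒ Q>K, reverse
Step 1:
                  L         M         X
  Initial   0.06147     1.335     0.286
  Change     0.2834   -0.8503   -0.2834
  Equil      0.3449    0.4847  0.002563
  solve Keq expr → x = -0.2834; check Q = 8.4630e-04
Then remove 2.6130e-04 M of X.
Step 2:
                  L         M         X
  Initial    0.3449    0.4847  0.002302
  Change  -2.4771e-04 7.4314e-04 2.4771e-04
  Equil      0.3447    0.4854   0.00255
  solve Keq expr → x = 2.4771e-04; check Q = 8.4630e-04
Then change container volume by factor 0.8 (V_new/V_old).
Step 3:
                  L         M         X
  Initial    0.4308    0.6068  0.003187
  Change   0.001512 -0.004537 -0.001512
  Equil      0.4323    0.6023  0.001675
  solve Keq expr → x = -0.001512; check Q = 8.4630e-04

Direction: reverse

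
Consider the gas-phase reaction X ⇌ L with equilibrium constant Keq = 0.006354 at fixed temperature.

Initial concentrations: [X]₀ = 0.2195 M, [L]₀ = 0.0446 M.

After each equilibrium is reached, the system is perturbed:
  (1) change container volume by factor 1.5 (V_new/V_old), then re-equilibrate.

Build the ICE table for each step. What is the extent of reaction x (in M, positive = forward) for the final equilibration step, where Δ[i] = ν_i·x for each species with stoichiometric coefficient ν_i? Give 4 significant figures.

Q₀ = 0.2032 vs Keq = 0.006354 ⇒ Q>K, reverse
Step 1:
                  X         L
  init       0.2195    0.0446
  Δ         0.04293  -0.04293
  eq         0.2624  0.001667
  solve Keq expr → x = -0.04293; check Q = 0.006354
Then change container volume by factor 1.5 (V_new/V_old).
Step 2:
                  X         L
  init        0.175  0.001112
  Δ               0         0
  eq          0.175  0.001112
  solve Keq expr → x = 0; check Q = 0.006354

x = 0 M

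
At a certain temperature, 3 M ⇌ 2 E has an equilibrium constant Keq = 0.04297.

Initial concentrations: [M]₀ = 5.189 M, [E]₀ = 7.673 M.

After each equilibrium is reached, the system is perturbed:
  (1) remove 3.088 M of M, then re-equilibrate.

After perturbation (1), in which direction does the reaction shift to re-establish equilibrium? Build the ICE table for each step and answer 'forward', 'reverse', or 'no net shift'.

Direction: reverse

Q₀ = 0.4214 vs Keq = 0.04297 ⇒ Q>K, reverse
Step 1:
                  M         E
  Initial     5.189     7.673
  Change      3.519    -2.346
  Equil       8.708     5.327
  solve Keq expr → x = -1.173; check Q = 0.04297
Then remove 3.088 M of M.
Step 2:
                  M         E
  Initial      5.62     5.327
  Change      1.758    -1.172
  Equil       7.379     4.155
  solve Keq expr → x = -0.5861; check Q = 0.04297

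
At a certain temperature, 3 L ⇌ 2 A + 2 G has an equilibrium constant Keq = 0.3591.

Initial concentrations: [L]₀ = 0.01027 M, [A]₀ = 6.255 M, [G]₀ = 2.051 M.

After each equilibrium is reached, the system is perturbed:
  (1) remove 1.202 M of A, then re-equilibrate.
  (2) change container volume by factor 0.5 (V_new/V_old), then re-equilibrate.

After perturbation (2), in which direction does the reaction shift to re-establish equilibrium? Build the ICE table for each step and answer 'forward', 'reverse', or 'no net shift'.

Q₀ = 1.5194e+08 vs Keq = 0.3591 ⇒ Q>K, reverse
Step 1:
                  L         A         G
  init      0.01027     6.255     2.051
  Δ            2.37     -1.58     -1.58
  eq          2.381     4.675    0.4708
  solve Keq expr → x = -0.7901; check Q = 0.3591
Then remove 1.202 M of A.
Step 2:
                  L         A         G
  init        2.381     3.473    0.4708
  Δ         -0.1395   0.09299   0.09299
  eq          2.241     3.566    0.5638
  solve Keq expr → x = 0.04649; check Q = 0.3591
Then change container volume by factor 0.5 (V_new/V_old).
Step 3:
                  L         A         G
  init        4.482     7.132     1.128
  Δ          0.3227   -0.2151   -0.2151
  eq          4.805     6.917    0.9125
  solve Keq expr → x = -0.1076; check Q = 0.3591

Direction: reverse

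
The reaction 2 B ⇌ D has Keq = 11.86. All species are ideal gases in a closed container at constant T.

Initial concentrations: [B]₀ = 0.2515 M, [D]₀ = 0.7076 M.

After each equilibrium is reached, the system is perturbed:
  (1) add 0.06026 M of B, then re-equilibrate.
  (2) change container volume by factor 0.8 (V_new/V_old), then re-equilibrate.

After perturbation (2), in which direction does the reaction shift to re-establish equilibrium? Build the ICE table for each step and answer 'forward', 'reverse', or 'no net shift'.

Q₀ = 11.19 vs Keq = 11.86 ⇒ Q<K, forward
Step 1:
                    B           D
  init         0.2515      0.7076
  Δ         -0.006666    0.003333
  eq           0.2448      0.7109
  solve Keq expr → x = 0.003333; check Q = 11.86
Then add 0.06026 M of B.
Step 2:
                    B           D
  init         0.3051      0.7109
  Δ          -0.05553     0.02776
  eq           0.2496      0.7387
  solve Keq expr → x = 0.02776; check Q = 11.86
Then change container volume by factor 0.8 (V_new/V_old).
Step 3:
                    B           D
  init          0.312      0.9234
  Δ          -0.03063     0.01532
  eq           0.2813      0.9387
  solve Keq expr → x = 0.01532; check Q = 11.86

Direction: forward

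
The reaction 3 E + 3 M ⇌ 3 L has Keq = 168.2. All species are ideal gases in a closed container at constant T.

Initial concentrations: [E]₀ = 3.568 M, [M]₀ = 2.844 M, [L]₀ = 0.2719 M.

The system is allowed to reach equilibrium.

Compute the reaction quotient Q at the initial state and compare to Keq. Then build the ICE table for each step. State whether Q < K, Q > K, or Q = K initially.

Q₀ = 1.9238e-05 vs Keq = 168.2 ⇒ Q<K, forward
Step 1:
                  E         M         L
  init        3.568     2.844    0.2719
  Δ          -2.419    -2.419     2.419
  eq          1.149    0.4245     2.691
  solve Keq expr → x = 0.8065; check Q = 168.2

Q₀ = 1.9238e-05; Q < K (proceeds forward)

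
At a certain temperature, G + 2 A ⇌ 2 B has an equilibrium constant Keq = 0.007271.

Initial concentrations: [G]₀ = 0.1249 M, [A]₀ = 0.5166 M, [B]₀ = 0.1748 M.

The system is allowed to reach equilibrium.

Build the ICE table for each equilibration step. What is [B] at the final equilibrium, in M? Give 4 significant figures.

Q₀ = 0.9167 vs Keq = 0.007271 ⇒ Q>K, reverse
Step 1:
                    G           A           B
  Initial      0.1249      0.5166      0.1748
  Change      0.07471      0.1494     -0.1494
  Equil        0.1996       0.666     0.02537
  solve Keq expr → x = -0.07471; check Q = 0.007271

[B]_eq = 0.02537 M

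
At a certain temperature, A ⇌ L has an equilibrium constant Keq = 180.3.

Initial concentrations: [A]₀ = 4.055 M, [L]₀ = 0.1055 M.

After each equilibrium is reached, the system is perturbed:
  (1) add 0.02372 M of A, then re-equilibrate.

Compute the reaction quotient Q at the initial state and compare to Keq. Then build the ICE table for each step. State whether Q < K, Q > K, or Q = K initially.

Q₀ = 0.02602 vs Keq = 180.3 ⇒ Q<K, forward
Step 1:
                   A          L
  init         4.055     0.1055
  Δ           -4.032      4.032
  eq         0.02295      4.138
  solve Keq expr → x = 4.032; check Q = 180.3
Then add 0.02372 M of A.
Step 2:
                   A          L
  init       0.04667      4.138
  Δ         -0.02359    0.02359
  eq         0.02308      4.161
  solve Keq expr → x = 0.02359; check Q = 180.3

Q₀ = 0.02602; Q < K (proceeds forward)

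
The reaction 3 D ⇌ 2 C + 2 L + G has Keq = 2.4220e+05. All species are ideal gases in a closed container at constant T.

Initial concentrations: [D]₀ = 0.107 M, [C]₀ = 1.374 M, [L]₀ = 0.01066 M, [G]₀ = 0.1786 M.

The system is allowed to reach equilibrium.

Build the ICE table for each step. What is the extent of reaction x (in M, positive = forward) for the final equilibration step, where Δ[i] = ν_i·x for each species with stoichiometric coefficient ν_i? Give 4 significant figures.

x = 0.03491 M

Q₀ = 0.03128 vs Keq = 2.4220e+05 ⇒ Q<K, forward
Step 1:
                    D           C           L           G
  I             0.107       1.374     0.01066      0.1786
  C           -0.1047     0.06981     0.06981     0.03491
  E          0.002283       1.444     0.08047      0.2135
  solve Keq expr → x = 0.03491; check Q = 2.4220e+05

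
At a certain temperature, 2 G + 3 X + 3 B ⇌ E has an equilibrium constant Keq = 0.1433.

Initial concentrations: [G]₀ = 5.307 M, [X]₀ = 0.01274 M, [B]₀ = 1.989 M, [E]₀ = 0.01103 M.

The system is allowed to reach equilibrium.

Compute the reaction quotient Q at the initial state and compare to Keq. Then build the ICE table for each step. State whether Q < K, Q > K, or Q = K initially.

Q₀ = 24.07 vs Keq = 0.1433 ⇒ Q>K, reverse
Step 1:
                  G         X         B         E
  init        5.307   0.01274     1.989   0.01103
  Δ         0.01792   0.02688   0.02688  -0.00896
  eq          5.325   0.03962     2.016   0.00207
  solve Keq expr → x = -0.00896; check Q = 0.1433

Q₀ = 24.07; Q > K (proceeds reverse)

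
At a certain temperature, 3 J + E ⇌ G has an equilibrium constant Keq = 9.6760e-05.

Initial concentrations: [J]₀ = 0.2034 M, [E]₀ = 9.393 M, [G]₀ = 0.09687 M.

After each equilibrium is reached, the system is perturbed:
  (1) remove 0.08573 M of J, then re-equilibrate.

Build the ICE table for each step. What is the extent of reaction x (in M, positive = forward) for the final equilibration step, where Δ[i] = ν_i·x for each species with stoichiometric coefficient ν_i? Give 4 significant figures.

Q₀ = 1.226 vs Keq = 9.6760e-05 ⇒ Q>K, reverse
Step 1:
                  J         E         G
  init       0.2034     9.393   0.09687
  Δ          0.2903   0.09676  -0.09676
  eq         0.4937      9.49 1.1048e-04
  solve Keq expr → x = -0.09676; check Q = 9.6760e-05
Then remove 0.08573 M of J.
Step 2:
                  J         E         G
  init       0.4079      9.49 1.1048e-04
  Δ       1.4422e-04 4.8074e-05 -4.8074e-05
  eq         0.4081      9.49 6.2407e-05
  solve Keq expr → x = -4.8074e-05; check Q = 9.6760e-05

x = -4.8074e-05 M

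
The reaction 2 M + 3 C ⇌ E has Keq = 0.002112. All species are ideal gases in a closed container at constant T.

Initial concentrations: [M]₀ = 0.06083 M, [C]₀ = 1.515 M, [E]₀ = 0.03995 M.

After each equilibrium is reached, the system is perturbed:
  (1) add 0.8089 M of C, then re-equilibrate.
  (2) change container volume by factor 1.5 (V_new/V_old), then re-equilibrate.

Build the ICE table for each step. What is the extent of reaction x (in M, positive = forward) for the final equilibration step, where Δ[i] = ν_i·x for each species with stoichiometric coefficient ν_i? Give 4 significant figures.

x = -3.1910e-04 M

Q₀ = 3.105 vs Keq = 0.002112 ⇒ Q>K, reverse
Step 1:
                   M          C          E
  Initial    0.06083      1.515    0.03995
  Change     0.07954     0.1193   -0.03977
  Equil       0.1404      1.634 1.8164e-04
  solve Keq expr → x = -0.03977; check Q = 0.002112
Then add 0.8089 M of C.
Step 2:
                   M          C          E
  Initial     0.1404      2.443 1.8164e-04
  Change  -8.3424e-04  -0.001251 4.1712e-04
  Equil       0.1395      2.442 5.9877e-04
  solve Keq expr → x = 4.1712e-04; check Q = 0.002112
Then change container volume by factor 1.5 (V_new/V_old).
Step 3:
                   M          C          E
  Initial    0.09302      1.628 3.9918e-04
  Change  6.3820e-04 9.5730e-04 -3.1910e-04
  Equil      0.09366      1.629 8.0077e-05
  solve Keq expr → x = -3.1910e-04; check Q = 0.002112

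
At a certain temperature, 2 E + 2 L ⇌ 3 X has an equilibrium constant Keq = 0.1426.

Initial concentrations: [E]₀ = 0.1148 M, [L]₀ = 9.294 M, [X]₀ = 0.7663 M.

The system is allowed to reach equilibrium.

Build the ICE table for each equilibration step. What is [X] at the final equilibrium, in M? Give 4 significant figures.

[X]_eq = 0.6931 M

Q₀ = 0.3953 vs Keq = 0.1426 ⇒ Q>K, reverse
Step 1:
                  E         L         X
  init       0.1148     9.294    0.7663
  Δ         0.04877   0.04877  -0.07315
  eq         0.1636     9.343    0.6931
  solve Keq expr → x = -0.02438; check Q = 0.1426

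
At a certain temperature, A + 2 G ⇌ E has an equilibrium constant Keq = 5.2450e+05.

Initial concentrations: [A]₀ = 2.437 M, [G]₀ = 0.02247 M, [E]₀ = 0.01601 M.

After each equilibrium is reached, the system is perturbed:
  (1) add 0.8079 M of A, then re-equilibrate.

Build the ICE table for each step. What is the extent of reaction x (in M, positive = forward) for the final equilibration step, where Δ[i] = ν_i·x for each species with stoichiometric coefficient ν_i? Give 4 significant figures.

Q₀ = 13.01 vs Keq = 5.2450e+05 ⇒ Q<K, forward
Step 1:
                   A          G          E
  init         2.437    0.02247    0.01601
  Δ         -0.01116   -0.02232    0.01116
  eq           2.426 1.4614e-04    0.02717
  solve Keq expr → x = 0.01116; check Q = 5.2450e+05
Then add 0.8079 M of A.
Step 2:
                   A          G          E
  init         3.234 1.4614e-04    0.02717
  Δ       -9.7708e-06 -1.9542e-05 9.7708e-06
  eq           3.234 1.2659e-04    0.02718
  solve Keq expr → x = 9.7708e-06; check Q = 5.2450e+05

x = 9.7708e-06 M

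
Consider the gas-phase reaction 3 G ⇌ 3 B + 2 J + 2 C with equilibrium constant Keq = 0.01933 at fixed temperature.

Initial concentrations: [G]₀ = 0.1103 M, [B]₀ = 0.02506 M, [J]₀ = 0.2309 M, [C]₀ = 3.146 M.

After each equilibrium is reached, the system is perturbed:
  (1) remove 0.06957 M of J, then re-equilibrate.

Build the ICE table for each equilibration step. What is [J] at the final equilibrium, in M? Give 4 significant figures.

[J]_eq = 0.1707 M

Q₀ = 0.006188 vs Keq = 0.01933 ⇒ Q<K, forward
Step 1:
                  G         B         J         C
  init       0.1103   0.02506    0.2309     3.146
  Δ       -0.008261  0.008261  0.005508  0.005508
  eq          0.102   0.03332    0.2364     3.152
  solve Keq expr → x = 0.002754; check Q = 0.01933
Then remove 0.06957 M of J.
Step 2:
                  G         B         J         C
  init        0.102   0.03332    0.1668     3.152
  Δ        -0.00573   0.00573   0.00382   0.00382
  eq        0.09631   0.03905    0.1707     3.155
  solve Keq expr → x = 0.00191; check Q = 0.01933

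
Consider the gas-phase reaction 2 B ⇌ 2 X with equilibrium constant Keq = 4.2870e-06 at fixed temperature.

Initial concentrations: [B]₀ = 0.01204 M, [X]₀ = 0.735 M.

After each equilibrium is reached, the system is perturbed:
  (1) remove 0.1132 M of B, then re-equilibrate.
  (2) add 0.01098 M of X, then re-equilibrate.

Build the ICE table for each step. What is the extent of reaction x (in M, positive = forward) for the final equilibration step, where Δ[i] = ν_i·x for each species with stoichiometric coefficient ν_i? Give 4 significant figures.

x = -0.005479 M

Q₀ = 3727 vs Keq = 4.2870e-06 ⇒ Q>K, reverse
Step 1:
                    B           X
  init        0.01204       0.735
  Δ            0.7335     -0.7335
  eq           0.7455    0.001544
  solve Keq expr → x = -0.3667; check Q = 4.2870e-06
Then remove 0.1132 M of B.
Step 2:
                    B           X
  init         0.6323    0.001544
  Δ        2.3390e-04 -2.3390e-04
  eq           0.6325     0.00131
  solve Keq expr → x = -1.1695e-04; check Q = 4.2870e-06
Then add 0.01098 M of X.
Step 3:
                    B           X
  init         0.6325     0.01229
  Δ           0.01096    -0.01096
  eq           0.6435    0.001332
  solve Keq expr → x = -0.005479; check Q = 4.2870e-06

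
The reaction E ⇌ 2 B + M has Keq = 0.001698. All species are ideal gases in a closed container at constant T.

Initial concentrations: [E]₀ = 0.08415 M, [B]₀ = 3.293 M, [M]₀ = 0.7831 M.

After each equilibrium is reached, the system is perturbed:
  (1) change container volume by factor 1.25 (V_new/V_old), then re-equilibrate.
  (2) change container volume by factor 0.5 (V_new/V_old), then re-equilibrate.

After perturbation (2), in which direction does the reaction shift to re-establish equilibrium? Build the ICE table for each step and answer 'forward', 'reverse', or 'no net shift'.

Q₀ = 100.9 vs Keq = 0.001698 ⇒ Q>K, reverse
Step 1:
                    E           B           M
  init        0.08415       3.293      0.7831
  Δ            0.7826      -1.565     -0.7826
  eq           0.8668       1.728  4.9301e-04
  solve Keq expr → x = -0.7826; check Q = 0.001698
Then change container volume by factor 1.25 (V_new/V_old).
Step 2:
                    E           B           M
  init         0.6934       1.382  3.9441e-04
  Δ       -2.2126e-04  4.4253e-04  2.2126e-04
  eq           0.6932       1.383  6.1567e-04
  solve Keq expr → x = 2.2126e-04; check Q = 0.001698
Then change container volume by factor 0.5 (V_new/V_old).
Step 3:
                    E           B           M
  init          1.386       2.765    0.001231
  Δ        9.2289e-04   -0.001846 -9.2289e-04
  eq            1.387       2.763  3.0845e-04
  solve Keq expr → x = -9.2289e-04; check Q = 0.001698

Direction: reverse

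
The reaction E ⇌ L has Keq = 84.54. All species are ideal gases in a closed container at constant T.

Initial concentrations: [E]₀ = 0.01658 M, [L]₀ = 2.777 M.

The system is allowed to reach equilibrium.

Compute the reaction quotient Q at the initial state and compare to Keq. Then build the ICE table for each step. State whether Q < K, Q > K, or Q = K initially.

Q₀ = 167.5 vs Keq = 84.54 ⇒ Q>K, reverse
Step 1:
                    E           L
  Initial     0.01658       2.777
  Change      0.01608    -0.01608
  Equil       0.03266       2.761
  solve Keq expr → x = -0.01608; check Q = 84.54

Q₀ = 167.5; Q > K (proceeds reverse)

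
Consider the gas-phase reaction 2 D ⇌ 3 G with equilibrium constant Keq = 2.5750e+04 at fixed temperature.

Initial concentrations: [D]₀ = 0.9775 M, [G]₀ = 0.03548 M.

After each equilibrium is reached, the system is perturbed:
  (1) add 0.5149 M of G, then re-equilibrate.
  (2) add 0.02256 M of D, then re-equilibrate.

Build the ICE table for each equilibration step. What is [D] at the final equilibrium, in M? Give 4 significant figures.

[D]_eq = 0.01794 M

Q₀ = 4.6743e-05 vs Keq = 2.5750e+04 ⇒ Q<K, forward
Step 1:
                  D         G
  init       0.9775   0.03548
  Δ         -0.9662     1.449
  eq        0.01128     1.485
  solve Keq expr → x = 0.4831; check Q = 2.5750e+04
Then add 0.5149 M of G.
Step 2:
                  D         G
  init      0.01128         2
  Δ        0.006224 -0.009336
  eq         0.0175      1.99
  solve Keq expr → x = -0.003112; check Q = 2.5750e+04
Then add 0.02256 M of D.
Step 3:
                  D         G
  init      0.04006      1.99
  Δ        -0.02212   0.03318
  eq        0.01794     2.024
  solve Keq expr → x = 0.01106; check Q = 2.5750e+04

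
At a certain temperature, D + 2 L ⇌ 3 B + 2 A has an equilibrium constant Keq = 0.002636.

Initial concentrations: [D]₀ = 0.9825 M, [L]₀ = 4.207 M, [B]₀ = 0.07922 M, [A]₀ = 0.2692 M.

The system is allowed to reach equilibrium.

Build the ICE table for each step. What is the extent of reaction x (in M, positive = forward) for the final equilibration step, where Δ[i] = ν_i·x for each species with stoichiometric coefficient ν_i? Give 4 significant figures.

Q₀ = 2.0719e-06 vs Keq = 0.002636 ⇒ Q<K, forward
Step 1:
                   D          L          B          A
  Initial     0.9825      4.207    0.07922     0.2692
  Change     -0.1367    -0.2734     0.4101     0.2734
  Equil       0.8458      3.934     0.4893     0.5426
  solve Keq expr → x = 0.1367; check Q = 0.002636

x = 0.1367 M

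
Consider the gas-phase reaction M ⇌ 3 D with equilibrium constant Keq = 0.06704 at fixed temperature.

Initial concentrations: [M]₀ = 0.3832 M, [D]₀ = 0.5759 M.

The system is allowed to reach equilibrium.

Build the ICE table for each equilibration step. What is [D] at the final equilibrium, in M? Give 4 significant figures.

[D]_eq = 0.3158 M

Q₀ = 0.4984 vs Keq = 0.06704 ⇒ Q>K, reverse
Step 1:
                   M          D
  init        0.3832     0.5759
  Δ          0.08669    -0.2601
  eq          0.4699     0.3158
  solve Keq expr → x = -0.08669; check Q = 0.06704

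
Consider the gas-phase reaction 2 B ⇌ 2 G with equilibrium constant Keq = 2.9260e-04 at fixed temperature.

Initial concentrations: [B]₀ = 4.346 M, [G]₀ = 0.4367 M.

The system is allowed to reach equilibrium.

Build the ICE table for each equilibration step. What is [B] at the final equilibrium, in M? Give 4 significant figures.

[B]_eq = 4.702 M

Q₀ = 0.0101 vs Keq = 2.9260e-04 ⇒ Q>K, reverse
Step 1:
                   B          G
  I            4.346     0.4367
  C           0.3563    -0.3563
  E            4.702    0.08043
  solve Keq expr → x = -0.1781; check Q = 2.9260e-04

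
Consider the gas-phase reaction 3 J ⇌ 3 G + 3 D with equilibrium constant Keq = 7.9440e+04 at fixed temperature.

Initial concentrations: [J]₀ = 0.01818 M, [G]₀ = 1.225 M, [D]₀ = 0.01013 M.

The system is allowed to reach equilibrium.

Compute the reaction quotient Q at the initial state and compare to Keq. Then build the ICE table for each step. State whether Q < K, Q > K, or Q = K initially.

Q₀ = 0.318; Q < K (proceeds forward)

Q₀ = 0.318 vs Keq = 7.9440e+04 ⇒ Q<K, forward
Step 1:
                    J           G           D
  init        0.01818       1.225     0.01013
  Δ          -0.01738     0.01738     0.01738
  eq       7.9520e-04       1.242     0.02751
  solve Keq expr → x = 0.005795; check Q = 7.9440e+04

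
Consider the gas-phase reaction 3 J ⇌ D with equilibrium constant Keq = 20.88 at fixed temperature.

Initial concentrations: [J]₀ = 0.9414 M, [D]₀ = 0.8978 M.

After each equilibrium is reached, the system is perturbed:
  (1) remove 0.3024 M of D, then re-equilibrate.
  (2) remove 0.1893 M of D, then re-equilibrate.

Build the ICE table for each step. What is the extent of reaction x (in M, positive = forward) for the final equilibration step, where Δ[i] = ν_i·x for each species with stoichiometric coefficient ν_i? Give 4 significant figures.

x = 0.009186 M

Q₀ = 1.076 vs Keq = 20.88 ⇒ Q<K, forward
Step 1:
                  J         D
  I          0.9414    0.8978
  C          -0.568    0.1893
  E          0.3734     1.087
  solve Keq expr → x = 0.1893; check Q = 20.88
Then remove 0.3024 M of D.
Step 2:
                  J         D
  I          0.3734    0.7847
  C        -0.03671   0.01224
  E          0.3367     0.797
  solve Keq expr → x = 0.01224; check Q = 20.88
Then remove 0.1893 M of D.
Step 3:
                  J         D
  I          0.3367    0.6077
  C        -0.02756  0.009186
  E          0.3091    0.6169
  solve Keq expr → x = 0.009186; check Q = 20.88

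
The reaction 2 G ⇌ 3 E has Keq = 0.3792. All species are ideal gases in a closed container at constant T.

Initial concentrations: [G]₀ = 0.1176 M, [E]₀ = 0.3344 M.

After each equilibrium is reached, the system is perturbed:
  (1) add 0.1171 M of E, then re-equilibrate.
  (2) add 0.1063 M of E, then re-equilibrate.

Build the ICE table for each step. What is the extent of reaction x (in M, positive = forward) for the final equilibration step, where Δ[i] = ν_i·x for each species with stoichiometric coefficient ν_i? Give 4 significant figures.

Q₀ = 2.704 vs Keq = 0.3792 ⇒ Q>K, reverse
Step 1:
                  G         E
  Initial    0.1176    0.3344
  Change    0.06668      -0.1
  Equil      0.1843    0.2344
  solve Keq expr → x = -0.03334; check Q = 0.3792
Then add 0.1171 M of E.
Step 2:
                  G         E
  Initial    0.1843    0.3515
  Change    0.05062  -0.07593
  Equil      0.2349    0.2756
  solve Keq expr → x = -0.02531; check Q = 0.3792
Then add 0.1063 M of E.
Step 3:
                  G         E
  Initial    0.2349    0.3819
  Change    0.04708  -0.07061
  Equil       0.282    0.3112
  solve Keq expr → x = -0.02354; check Q = 0.3792

x = -0.02354 M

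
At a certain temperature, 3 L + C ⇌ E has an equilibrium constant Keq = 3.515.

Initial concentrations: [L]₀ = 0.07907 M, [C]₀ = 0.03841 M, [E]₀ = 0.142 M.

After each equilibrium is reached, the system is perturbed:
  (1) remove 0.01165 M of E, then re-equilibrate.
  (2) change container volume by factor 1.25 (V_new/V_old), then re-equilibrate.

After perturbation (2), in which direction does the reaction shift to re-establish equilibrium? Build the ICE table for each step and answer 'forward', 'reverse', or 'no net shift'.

Q₀ = 7478 vs Keq = 3.515 ⇒ Q>K, reverse
Step 1:
                   L          C          E
  Initial    0.07907    0.03841      0.142
  Change      0.3245     0.1082    -0.1082
  Equil       0.4035     0.1466    0.03385
  solve Keq expr → x = -0.1082; check Q = 3.515
Then remove 0.01165 M of E.
Step 2:
                   L          C          E
  Initial     0.4035     0.1466     0.0222
  Change    -0.01818   -0.00606    0.00606
  Equil       0.3853     0.1405    0.02826
  solve Keq expr → x = 0.00606; check Q = 3.515
Then change container volume by factor 1.25 (V_new/V_old).
Step 3:
                   L          C          E
  Initial     0.3083     0.1124    0.02261
  Change     0.02222   0.007405  -0.007405
  Equil       0.3305     0.1198     0.0152
  solve Keq expr → x = -0.007405; check Q = 3.515

Direction: reverse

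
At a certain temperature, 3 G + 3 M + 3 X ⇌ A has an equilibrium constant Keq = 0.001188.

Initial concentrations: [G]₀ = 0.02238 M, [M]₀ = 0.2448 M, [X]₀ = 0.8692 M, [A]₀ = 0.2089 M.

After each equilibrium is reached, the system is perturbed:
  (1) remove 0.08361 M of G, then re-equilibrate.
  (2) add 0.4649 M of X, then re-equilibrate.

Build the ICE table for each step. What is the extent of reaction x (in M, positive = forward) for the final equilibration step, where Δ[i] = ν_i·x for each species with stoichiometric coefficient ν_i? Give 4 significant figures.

x = 5.6926e-04 M

Q₀ = 1.9345e+06 vs Keq = 0.001188 ⇒ Q>K, reverse
Step 1:
                    G           M           X           A
  init        0.02238      0.2448      0.8692      0.2089
  Δ            0.6246      0.6246      0.6246     -0.2082
  eq            0.647      0.8694       1.494  7.0464e-04
  solve Keq expr → x = -0.2082; check Q = 0.001188
Then remove 0.08361 M of G.
Step 2:
                    G           M           X           A
  init         0.5634      0.8694       1.494  7.0464e-04
  Δ        7.0753e-04  7.0753e-04  7.0753e-04 -2.3584e-04
  eq           0.5641      0.8701       1.494  4.6879e-04
  solve Keq expr → x = -2.3584e-04; check Q = 0.001188
Then add 0.4649 M of X.
Step 3:
                    G           M           X           A
  init         0.5641      0.8701       1.959  4.6879e-04
  Δ         -0.001708   -0.001708   -0.001708  5.6926e-04
  eq           0.5624      0.8684       1.958    0.001038
  solve Keq expr → x = 5.6926e-04; check Q = 0.001188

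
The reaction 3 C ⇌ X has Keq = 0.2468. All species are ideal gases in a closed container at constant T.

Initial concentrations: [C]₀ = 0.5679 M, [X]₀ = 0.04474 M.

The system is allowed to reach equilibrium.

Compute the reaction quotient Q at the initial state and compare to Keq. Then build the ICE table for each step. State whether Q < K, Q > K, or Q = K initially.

Q₀ = 0.2443; Q < K (proceeds forward)

Q₀ = 0.2443 vs Keq = 0.2468 ⇒ Q<K, forward
Step 1:
                    C           X
  Initial      0.5679     0.04474
  Change  -8.0857e-04  2.6952e-04
  Equil        0.5671     0.04501
  solve Keq expr → x = 2.6952e-04; check Q = 0.2468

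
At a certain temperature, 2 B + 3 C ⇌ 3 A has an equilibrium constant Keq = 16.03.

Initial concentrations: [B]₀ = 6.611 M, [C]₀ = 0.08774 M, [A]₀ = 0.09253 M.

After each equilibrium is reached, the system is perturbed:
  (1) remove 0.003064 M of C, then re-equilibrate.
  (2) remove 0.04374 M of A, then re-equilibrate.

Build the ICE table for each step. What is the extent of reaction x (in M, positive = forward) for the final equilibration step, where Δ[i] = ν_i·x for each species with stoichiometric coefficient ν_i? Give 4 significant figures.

x = 0.00148 M

Q₀ = 0.02684 vs Keq = 16.03 ⇒ Q<K, forward
Step 1:
                    B           C           A
  init          6.611     0.08774     0.09253
  Δ          -0.04628    -0.06942     0.06942
  eq            6.565     0.01832      0.1619
  solve Keq expr → x = 0.02314; check Q = 16.03
Then remove 0.003064 M of C.
Step 2:
                    B           C           A
  init          6.565     0.01526      0.1619
  Δ          0.001833     0.00275    -0.00275
  eq            6.567     0.01801      0.1592
  solve Keq expr → x = -9.1654e-04; check Q = 16.03
Then remove 0.04374 M of A.
Step 3:
                    B           C           A
  init          6.567     0.01801      0.1155
  Δ          -0.00296   -0.004441    0.004441
  eq            6.564     0.01356      0.1199
  solve Keq expr → x = 0.00148; check Q = 16.03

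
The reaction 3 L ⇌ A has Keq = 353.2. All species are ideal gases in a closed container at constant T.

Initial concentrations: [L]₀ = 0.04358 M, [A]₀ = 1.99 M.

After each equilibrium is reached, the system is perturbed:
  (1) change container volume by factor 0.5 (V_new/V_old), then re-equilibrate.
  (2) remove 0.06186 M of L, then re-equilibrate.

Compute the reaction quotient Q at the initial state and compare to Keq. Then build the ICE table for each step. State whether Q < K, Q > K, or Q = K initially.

Q₀ = 2.4043e+04 vs Keq = 353.2 ⇒ Q>K, reverse
Step 1:
                    L           A
  I           0.04358        1.99
  C             0.133    -0.04434
  E            0.1766       1.946
  solve Keq expr → x = -0.04434; check Q = 353.2
Then change container volume by factor 0.5 (V_new/V_old).
Step 2:
                    L           A
  I            0.3532       3.891
  C           -0.1299     0.04329
  E            0.2233       3.935
  solve Keq expr → x = 0.04329; check Q = 353.2
Then remove 0.06186 M of L.
Step 3:
                    L           A
  I            0.1615       3.935
  C           0.06147    -0.02049
  E            0.2229       3.914
  solve Keq expr → x = -0.02049; check Q = 353.2

Q₀ = 2.4043e+04; Q > K (proceeds reverse)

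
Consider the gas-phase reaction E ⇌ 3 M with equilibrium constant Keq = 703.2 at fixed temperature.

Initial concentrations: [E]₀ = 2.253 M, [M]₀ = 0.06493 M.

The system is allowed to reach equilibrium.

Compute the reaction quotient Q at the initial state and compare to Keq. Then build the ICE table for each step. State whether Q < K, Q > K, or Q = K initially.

Q₀ = 1.2150e-04 vs Keq = 703.2 ⇒ Q<K, forward
Step 1:
                    E           M
  Initial       2.253     0.06493
  Change       -1.956       5.868
  Equil         0.297       5.933
  solve Keq expr → x = 1.956; check Q = 703.2

Q₀ = 1.2150e-04; Q < K (proceeds forward)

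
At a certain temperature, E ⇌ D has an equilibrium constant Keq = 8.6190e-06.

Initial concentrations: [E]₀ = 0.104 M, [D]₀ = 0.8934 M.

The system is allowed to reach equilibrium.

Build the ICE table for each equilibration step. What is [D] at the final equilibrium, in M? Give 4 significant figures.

[D]_eq = 8.5965e-06 M

Q₀ = 8.59 vs Keq = 8.6190e-06 ⇒ Q>K, reverse
Step 1:
                    E           D
  I             0.104      0.8934
  C            0.8934     -0.8934
  E            0.9974  8.5965e-06
  solve Keq expr → x = -0.8934; check Q = 8.6190e-06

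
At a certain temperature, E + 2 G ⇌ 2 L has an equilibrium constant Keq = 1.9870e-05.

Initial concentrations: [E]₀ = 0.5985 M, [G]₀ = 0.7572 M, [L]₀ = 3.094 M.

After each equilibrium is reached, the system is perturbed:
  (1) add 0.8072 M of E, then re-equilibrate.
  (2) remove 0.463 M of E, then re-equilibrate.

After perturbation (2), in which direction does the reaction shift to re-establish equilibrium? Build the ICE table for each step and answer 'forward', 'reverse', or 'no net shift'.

Direction: reverse

Q₀ = 27.9 vs Keq = 1.9870e-05 ⇒ Q>K, reverse
Step 1:
                    E           G           L
  I            0.5985      0.7572       3.094
  C             1.535       3.069      -3.069
  E             2.133       3.826     0.02491
  solve Keq expr → x = -1.535; check Q = 1.9870e-05
Then add 0.8072 M of E.
Step 2:
                    E           G           L
  I              2.94       3.826     0.02491
  C         -0.002146   -0.004292    0.004292
  E             2.938       3.822      0.0292
  solve Keq expr → x = 0.002146; check Q = 1.9870e-05
Then remove 0.463 M of E.
Step 3:
                    E           G           L
  I             2.475       3.822      0.0292
  C          0.001188    0.002376   -0.002376
  E             2.476       3.824     0.02683
  solve Keq expr → x = -0.001188; check Q = 1.9870e-05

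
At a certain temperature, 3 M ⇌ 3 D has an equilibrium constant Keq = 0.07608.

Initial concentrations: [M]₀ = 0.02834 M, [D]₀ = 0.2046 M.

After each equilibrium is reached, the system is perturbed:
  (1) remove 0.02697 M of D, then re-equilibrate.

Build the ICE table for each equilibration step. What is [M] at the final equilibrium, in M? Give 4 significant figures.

[M]_eq = 0.1447 M

Q₀ = 376.3 vs Keq = 0.07608 ⇒ Q>K, reverse
Step 1:
                  M         D
  init      0.02834    0.2046
  Δ          0.1353   -0.1353
  eq         0.1636   0.06933
  solve Keq expr → x = -0.04509; check Q = 0.07608
Then remove 0.02697 M of D.
Step 2:
                  M         D
  init       0.1636   0.04236
  Δ        -0.01894   0.01894
  eq         0.1447    0.0613
  solve Keq expr → x = 0.006314; check Q = 0.07608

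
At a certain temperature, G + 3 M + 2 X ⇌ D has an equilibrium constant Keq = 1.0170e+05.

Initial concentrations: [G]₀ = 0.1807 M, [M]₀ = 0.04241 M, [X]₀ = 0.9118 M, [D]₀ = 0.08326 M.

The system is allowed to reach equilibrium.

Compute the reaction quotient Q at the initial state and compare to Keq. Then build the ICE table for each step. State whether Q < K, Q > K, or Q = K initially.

Q₀ = 7266; Q < K (proceeds forward)

Q₀ = 7266 vs Keq = 1.0170e+05 ⇒ Q<K, forward
Step 1:
                    G           M           X           D
  I            0.1807     0.04241      0.9118     0.08326
  C         -0.007927    -0.02378    -0.01585    0.007927
  E            0.1728     0.01863      0.8959     0.09119
  solve Keq expr → x = 0.007927; check Q = 1.0170e+05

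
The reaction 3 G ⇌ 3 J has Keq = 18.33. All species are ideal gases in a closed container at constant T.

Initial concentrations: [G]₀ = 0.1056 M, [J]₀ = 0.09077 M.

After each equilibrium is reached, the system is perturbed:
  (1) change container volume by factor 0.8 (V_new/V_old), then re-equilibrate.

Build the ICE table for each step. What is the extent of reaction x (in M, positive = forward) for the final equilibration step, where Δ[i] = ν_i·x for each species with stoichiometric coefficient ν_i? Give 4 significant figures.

Q₀ = 0.6351 vs Keq = 18.33 ⇒ Q<K, forward
Step 1:
                    G           J
  I            0.1056     0.09077
  C           -0.0516      0.0516
  E             0.054      0.1424
  solve Keq expr → x = 0.0172; check Q = 18.33
Then change container volume by factor 0.8 (V_new/V_old).
Step 2:
                    G           J
  I            0.0675       0.178
  C                 0           0
  E            0.0675       0.178
  solve Keq expr → x = 0; check Q = 18.33

x = 0 M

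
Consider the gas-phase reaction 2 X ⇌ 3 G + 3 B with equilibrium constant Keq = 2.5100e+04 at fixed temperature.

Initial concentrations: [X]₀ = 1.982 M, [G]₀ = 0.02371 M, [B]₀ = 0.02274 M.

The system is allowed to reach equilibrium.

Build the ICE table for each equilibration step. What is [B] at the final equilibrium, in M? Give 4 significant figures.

[B]_eq = 2.79 M

Q₀ = 3.9899e-11 vs Keq = 2.5100e+04 ⇒ Q<K, forward
Step 1:
                    X           G           B
  init          1.982     0.02371     0.02274
  Δ            -1.845       2.767       2.767
  eq           0.1372       2.791        2.79
  solve Keq expr → x = 0.9224; check Q = 2.5100e+04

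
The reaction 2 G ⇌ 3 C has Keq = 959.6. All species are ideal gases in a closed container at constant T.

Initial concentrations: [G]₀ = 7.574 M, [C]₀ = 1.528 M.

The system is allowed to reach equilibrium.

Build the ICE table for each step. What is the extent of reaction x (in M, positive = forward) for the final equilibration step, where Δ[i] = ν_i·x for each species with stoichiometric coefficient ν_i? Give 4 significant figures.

x = 3.19 M

Q₀ = 0.06219 vs Keq = 959.6 ⇒ Q<K, forward
Step 1:
                    G           C
  Initial       7.574       1.528
  Change        -6.38       9.571
  Equil         1.194        11.1
  solve Keq expr → x = 3.19; check Q = 959.6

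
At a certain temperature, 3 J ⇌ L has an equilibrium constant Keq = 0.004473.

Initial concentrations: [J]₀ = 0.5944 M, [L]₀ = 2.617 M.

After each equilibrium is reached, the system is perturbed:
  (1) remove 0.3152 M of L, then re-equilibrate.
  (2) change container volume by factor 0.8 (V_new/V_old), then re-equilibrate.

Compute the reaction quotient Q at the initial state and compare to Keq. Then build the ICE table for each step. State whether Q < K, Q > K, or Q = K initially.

Q₀ = 12.46; Q > K (proceeds reverse)

Q₀ = 12.46 vs Keq = 0.004473 ⇒ Q>K, reverse
Step 1:
                    J           L
  I            0.5944       2.617
  C             5.217      -1.739
  E             5.812       0.878
  solve Keq expr → x = -1.739; check Q = 0.004473
Then remove 0.3152 M of L.
Step 2:
                    J           L
  I             5.812      0.5628
  C           -0.4176      0.1392
  E             5.394       0.702
  solve Keq expr → x = 0.1392; check Q = 0.004473
Then change container volume by factor 0.8 (V_new/V_old).
Step 3:
                    J           L
  I             6.742      0.8775
  C           -0.5516      0.1839
  E             6.191       1.061
  solve Keq expr → x = 0.1839; check Q = 0.004473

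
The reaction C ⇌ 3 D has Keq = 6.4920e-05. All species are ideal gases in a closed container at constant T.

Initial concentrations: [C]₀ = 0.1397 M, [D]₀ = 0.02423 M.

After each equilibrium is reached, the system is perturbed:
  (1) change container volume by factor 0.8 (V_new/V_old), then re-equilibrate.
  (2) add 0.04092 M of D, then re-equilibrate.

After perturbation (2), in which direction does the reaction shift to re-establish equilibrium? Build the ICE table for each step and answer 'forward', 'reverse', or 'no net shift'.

Direction: reverse

Q₀ = 1.0183e-04 vs Keq = 6.4920e-05 ⇒ Q>K, reverse
Step 1:
                  C         D
  I          0.1397   0.02423
  C        0.001107 -0.003321
  E          0.1408   0.02091
  solve Keq expr → x = -0.001107; check Q = 6.4920e-05
Then change container volume by factor 0.8 (V_new/V_old).
Step 2:
                  C         D
  I           0.176   0.02614
  C        0.001187 -0.003562
  E          0.1772   0.02257
  solve Keq expr → x = -0.001187; check Q = 6.4920e-05
Then add 0.04092 M of D.
Step 3:
                  C         D
  I          0.1772   0.06349
  C         0.01345  -0.04036
  E          0.1907   0.02313
  solve Keq expr → x = -0.01345; check Q = 6.4920e-05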